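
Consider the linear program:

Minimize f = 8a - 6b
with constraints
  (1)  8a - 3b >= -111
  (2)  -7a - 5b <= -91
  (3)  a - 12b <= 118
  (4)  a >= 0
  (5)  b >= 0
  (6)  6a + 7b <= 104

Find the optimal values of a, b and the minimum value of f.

Corner points and f = 8a - 6b:
  (13, 0) → f = 104
  (117/19, 182/19) → f = -156/19
  (52/3, 0) → f = 416/3

a = 117/19, b = 182/19, minimum f = -156/19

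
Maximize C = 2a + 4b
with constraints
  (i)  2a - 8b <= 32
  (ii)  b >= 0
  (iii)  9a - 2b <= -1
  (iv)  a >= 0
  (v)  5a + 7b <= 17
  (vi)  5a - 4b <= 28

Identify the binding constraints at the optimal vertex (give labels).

(iv) and (v)

Vertices and C = 2a + 4b:
  (0, 1/2) → C = 2
  (27/73, 158/73) → C = 686/73
  (0, 17/7) → C = 68/7

The maximum is at (0, 17/7). Substituting into each constraint, equality holds for (iv) and (v); the remaining constraints have slack.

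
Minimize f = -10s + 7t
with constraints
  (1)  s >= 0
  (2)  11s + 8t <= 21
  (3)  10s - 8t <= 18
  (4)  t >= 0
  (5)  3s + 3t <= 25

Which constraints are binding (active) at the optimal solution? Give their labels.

(2) and (3)

Extreme points and f = -10s + 7t:
  (0, 21/8) → f = 147/8
  (0, 0) → f = 0
  (13/7, 1/14) → f = -253/14
  (9/5, 0) → f = -18

The minimum is at (13/7, 1/14). Substituting into each constraint, equality holds for (2) and (3); the remaining constraints have slack.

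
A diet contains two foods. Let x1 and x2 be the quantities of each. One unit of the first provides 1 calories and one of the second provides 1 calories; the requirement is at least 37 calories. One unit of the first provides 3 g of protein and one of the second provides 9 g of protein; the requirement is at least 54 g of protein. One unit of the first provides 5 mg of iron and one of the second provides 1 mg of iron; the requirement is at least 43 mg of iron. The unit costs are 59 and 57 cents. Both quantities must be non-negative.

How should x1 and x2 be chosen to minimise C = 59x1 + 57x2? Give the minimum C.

x1 = 3/2, x2 = 71/2, minimum C = 2112

Corner points and C = 59x1 + 57x2:
  (0, 43) → C = 2451
  (37, 0) → C = 2183
  (3/2, 71/2) → C = 2112
The feasible region is unbounded (it extends along (0, 1), (1, 0)), but C strictly increases along every unbounded feasible direction, so there is no improving ray and the minimum is attained at a vertex.

At the optimal vertex, x1 + x2 = 37 and 5x1 + x2 = 43.
Solving simultaneously gives x1 = 3/2, x2 = 71/2.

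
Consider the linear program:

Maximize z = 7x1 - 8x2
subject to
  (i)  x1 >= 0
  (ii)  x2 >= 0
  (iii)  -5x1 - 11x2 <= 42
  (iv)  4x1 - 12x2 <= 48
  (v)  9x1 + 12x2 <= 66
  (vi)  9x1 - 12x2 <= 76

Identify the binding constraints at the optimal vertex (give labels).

(ii) and (v)

Corner points and z = 7x1 - 8x2:
  (0, 0) → z = 0
  (0, 11/2) → z = -44
  (22/3, 0) → z = 154/3

The maximum is at (22/3, 0). Substituting into each constraint, equality holds for (ii) and (v); the remaining constraints have slack.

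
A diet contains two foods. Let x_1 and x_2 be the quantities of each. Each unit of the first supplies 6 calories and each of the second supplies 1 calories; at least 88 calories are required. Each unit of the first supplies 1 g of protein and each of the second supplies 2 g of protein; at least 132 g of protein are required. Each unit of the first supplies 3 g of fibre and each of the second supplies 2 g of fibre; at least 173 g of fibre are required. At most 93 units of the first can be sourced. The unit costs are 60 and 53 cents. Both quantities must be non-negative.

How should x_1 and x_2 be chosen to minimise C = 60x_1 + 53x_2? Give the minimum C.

x_1 = 41/2, x_2 = 223/4, minimum C = 16739/4

Vertices and C = 60x_1 + 53x_2:
  (0, 88) → C = 4664
  (1/3, 86) → C = 4578
  (41/2, 223/4) → C = 16739/4
  (93, 39/2) → C = 13227/2
The feasible region is unbounded (it extends along (0, 1)), but C strictly increases along every unbounded feasible direction, so there is no improving ray and the minimum is attained at a vertex.

At the optimal vertex, x_1 + 2x_2 = 132 and 3x_1 + 2x_2 = 173.
Solving simultaneously gives x_1 = 41/2, x_2 = 223/4.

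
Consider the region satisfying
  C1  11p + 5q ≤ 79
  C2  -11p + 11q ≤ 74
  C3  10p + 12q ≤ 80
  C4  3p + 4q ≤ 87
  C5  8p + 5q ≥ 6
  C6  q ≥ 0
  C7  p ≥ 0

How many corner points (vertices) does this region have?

5

Intersecting each pair of boundary lines and keeping only the points that satisfy every inequality leaves:
  (274/41, 45/41)
  (79/11, 0)
  (0, 20/3)
  (3/4, 0)
  (0, 6/5)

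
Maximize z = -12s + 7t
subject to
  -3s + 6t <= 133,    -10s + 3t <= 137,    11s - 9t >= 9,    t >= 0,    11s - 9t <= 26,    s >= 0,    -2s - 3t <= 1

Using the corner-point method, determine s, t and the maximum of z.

Extreme points and z = -12s + 7t:
  (417/13, 1490/39) → z = -4582/39
  (451/13, 1541/39) → z = -5449/39
  (9/11, 0) → z = -108/11
  (26/11, 0) → z = -312/11

s = 9/11, t = 0, maximum z = -108/11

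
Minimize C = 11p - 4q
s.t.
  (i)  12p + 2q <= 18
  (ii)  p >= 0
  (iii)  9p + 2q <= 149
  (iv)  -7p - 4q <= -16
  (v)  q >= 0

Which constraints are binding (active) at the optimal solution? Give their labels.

(i) and (ii)

Vertices and C = 11p - 4q:
  (0, 9) → C = -36
  (20/17, 33/17) → C = 88/17
  (0, 4) → C = -16

The minimum is at (0, 9). Substituting into each constraint, equality holds for (i) and (ii); the remaining constraints have slack.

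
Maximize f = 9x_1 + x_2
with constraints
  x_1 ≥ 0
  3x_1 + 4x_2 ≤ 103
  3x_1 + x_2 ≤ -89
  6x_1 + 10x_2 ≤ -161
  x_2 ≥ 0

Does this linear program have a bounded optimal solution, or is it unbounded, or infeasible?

infeasible

The boundaries x_1 = 0 and 3x_1 + x_2 = -89 meet at (0, -89), but that point violates x_2 ≥ 0. Every candidate vertex is excluded by some other constraint, so the feasible region is empty.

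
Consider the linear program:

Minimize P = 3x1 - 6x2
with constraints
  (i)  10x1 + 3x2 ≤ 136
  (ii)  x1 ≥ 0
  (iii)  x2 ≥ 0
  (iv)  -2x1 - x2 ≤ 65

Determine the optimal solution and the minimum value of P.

x1 = 0, x2 = 136/3, minimum P = -272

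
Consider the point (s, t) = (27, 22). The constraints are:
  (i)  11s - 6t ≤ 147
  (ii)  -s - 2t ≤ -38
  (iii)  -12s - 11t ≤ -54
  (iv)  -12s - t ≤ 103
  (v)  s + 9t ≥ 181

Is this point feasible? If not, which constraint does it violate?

Constraint (i): 11s - 6t = 165, which is not ≤ 147. All other constraints are satisfied.

not feasible — violates (i)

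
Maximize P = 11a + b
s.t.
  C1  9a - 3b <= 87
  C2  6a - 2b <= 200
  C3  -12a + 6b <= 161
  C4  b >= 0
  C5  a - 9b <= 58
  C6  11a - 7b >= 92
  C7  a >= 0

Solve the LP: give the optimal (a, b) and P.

a = 111/10, b = 43/10, maximum P = 632/5

Corner points and P = 11a + b:
  (29/3, 0) → P = 319/3
  (111/10, 43/10) → P = 632/5
  (92/11, 0) → P = 92

At the optimal vertex, 9a - 3b = 87 and 11a - 7b = 92.
Solving simultaneously gives a = 111/10, b = 43/10.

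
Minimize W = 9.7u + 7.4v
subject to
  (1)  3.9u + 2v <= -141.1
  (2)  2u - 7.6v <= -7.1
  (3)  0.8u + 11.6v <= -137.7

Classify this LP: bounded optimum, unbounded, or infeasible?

unbounded

From the feasible point (-14111/366, -6743/732), moving in the direction (-7.6, -2) keeps every constraint satisfied while W decreases without bound.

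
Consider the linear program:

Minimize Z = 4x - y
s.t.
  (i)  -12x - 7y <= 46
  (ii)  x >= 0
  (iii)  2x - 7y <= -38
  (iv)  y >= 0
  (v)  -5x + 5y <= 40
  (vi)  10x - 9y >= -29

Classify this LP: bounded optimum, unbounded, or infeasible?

bounded optimum

Corner points and Z = 4x - y:
  (139/52, 161/26) → Z = 9/2
  (43, 51) → Z = 121
The feasible region has finitely many vertices and no improving ray; the minimum is 9/2 at (139/52, 161/26).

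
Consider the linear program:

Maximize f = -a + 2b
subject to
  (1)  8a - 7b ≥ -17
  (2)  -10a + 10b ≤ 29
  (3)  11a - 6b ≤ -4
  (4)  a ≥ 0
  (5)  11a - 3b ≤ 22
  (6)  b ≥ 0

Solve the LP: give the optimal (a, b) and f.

a = 74/29, b = 155/29, maximum f = 236/29

Extreme points and f = -a + 2b:
  (74/29, 155/29) → f = 236/29
  (0, 17/7) → f = 34/7
  (0, 2/3) → f = 4/3

At the optimal vertex, 8a - 7b = -17 and 11a - 6b = -4.
Solving simultaneously gives a = 74/29, b = 155/29.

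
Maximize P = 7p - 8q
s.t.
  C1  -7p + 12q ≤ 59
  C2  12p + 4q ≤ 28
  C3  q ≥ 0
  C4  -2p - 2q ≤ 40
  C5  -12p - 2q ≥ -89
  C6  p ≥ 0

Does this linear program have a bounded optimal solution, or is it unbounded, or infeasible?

bounded optimum

Corner points and P = 7p - 8q:
  (25/43, 226/43) → P = -1633/43
  (0, 59/12) → P = -118/3
  (7/3, 0) → P = 49/3
  (0, 0) → P = 0
The feasible region has finitely many vertices and no improving ray; the maximum is 49/3 at (7/3, 0).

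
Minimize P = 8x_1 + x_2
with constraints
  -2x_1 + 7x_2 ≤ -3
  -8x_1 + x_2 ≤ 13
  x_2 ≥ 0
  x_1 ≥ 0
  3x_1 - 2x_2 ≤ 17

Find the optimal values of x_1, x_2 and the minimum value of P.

Extreme points and P = 8x_1 + x_2:
  (3/2, 0) → P = 12
  (113/17, 25/17) → P = 929/17
  (17/3, 0) → P = 136/3

At the optimal vertex, -2x_1 + 7x_2 = -3 and x_2 = 0.
Solving simultaneously gives x_1 = 3/2, x_2 = 0.

x_1 = 3/2, x_2 = 0, minimum P = 12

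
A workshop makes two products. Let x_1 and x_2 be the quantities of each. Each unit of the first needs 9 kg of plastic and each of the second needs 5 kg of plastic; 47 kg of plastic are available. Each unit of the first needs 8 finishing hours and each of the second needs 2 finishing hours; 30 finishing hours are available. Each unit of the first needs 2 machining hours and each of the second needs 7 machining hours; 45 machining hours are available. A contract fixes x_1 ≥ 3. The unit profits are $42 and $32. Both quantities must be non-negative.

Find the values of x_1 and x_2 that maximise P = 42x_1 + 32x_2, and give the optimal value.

Extreme points and P = 42x_1 + 32x_2:
  (15/4, 0) → P = 315/2
  (3, 0) → P = 126
  (3, 3) → P = 222

x_1 = 3, x_2 = 3, maximum P = 222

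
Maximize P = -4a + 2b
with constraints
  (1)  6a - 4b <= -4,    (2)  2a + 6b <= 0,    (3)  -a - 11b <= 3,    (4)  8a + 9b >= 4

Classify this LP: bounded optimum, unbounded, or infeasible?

infeasible

The boundaries 6a - 4b = -4 and 2a + 6b = 0 meet at (-6/11, 2/11), but that point violates 8a + 9b ≥ 4. Every candidate vertex is excluded by some other constraint, so the feasible region is empty.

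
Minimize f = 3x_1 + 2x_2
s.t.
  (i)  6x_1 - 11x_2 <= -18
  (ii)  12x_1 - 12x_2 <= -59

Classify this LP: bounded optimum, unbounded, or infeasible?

From the feasible point (-433/60, -23/10), moving in the direction (-11, -6) keeps every constraint satisfied while f decreases without bound.

unbounded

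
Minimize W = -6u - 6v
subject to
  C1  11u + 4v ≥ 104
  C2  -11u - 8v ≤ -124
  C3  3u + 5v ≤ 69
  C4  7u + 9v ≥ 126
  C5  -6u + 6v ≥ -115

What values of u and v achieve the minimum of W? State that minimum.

u = 989/48, v = 23/16, minimum W = -529/4

Corner points and W = -6u - 6v:
  (244/43, 447/43) → W = -4146/43
  (432/71, 658/71) → W = -6540/71
  (989/48, 23/16) → W = -529/4
  (597/32, -49/96) → W = -871/8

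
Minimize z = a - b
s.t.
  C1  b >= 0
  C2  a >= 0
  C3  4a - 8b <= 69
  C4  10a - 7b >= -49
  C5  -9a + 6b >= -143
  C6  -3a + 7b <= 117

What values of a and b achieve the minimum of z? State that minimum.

The optimum lies where 10a - 7b = -49 and -3a + 7b = 117.
Solving simultaneously gives a = 68/7, b = 1023/49.

a = 68/7, b = 1023/49, minimum z = -547/49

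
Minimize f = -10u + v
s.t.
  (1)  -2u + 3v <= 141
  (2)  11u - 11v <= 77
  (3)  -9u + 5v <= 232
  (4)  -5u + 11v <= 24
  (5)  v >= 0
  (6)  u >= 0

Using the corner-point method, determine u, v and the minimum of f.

Vertices and f = -10u + v:
  (101/6, 59/6) → f = -317/2
  (7, 0) → f = -70
  (0, 24/11) → f = 24/11
  (0, 0) → f = 0

u = 101/6, v = 59/6, minimum f = -317/2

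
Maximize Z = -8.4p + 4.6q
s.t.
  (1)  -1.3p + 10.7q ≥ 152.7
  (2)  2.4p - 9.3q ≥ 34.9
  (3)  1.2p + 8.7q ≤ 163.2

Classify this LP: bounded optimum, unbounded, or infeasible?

infeasible

The boundaries -1.3p + 10.7q = 152.7 and 2.4p - 9.3q = 34.9 meet at (179354/1359, 41185/1359), but that point violates 1.2p + 8.7q ≤ 163.2. Every candidate vertex is excluded by some other constraint, so the feasible region is empty.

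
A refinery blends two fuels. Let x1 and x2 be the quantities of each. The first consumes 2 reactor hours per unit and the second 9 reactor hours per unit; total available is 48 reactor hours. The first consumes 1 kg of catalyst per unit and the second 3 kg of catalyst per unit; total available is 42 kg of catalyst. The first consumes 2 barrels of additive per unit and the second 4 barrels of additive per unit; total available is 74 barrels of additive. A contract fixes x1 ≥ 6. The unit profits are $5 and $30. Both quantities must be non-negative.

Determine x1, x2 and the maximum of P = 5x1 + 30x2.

x1 = 6, x2 = 4, maximum P = 150

Corner points and P = 5x1 + 30x2:
  (24, 0) → P = 120
  (6, 0) → P = 30
  (6, 4) → P = 150

At the optimal vertex, 2x1 + 9x2 = 48 and x1 = 6.
Solving simultaneously gives x1 = 6, x2 = 4.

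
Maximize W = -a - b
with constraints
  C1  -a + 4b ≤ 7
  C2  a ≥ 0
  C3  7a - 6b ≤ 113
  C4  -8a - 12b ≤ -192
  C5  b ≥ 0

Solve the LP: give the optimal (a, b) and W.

Vertices and W = -a - b:
  (247/11, 81/11) → W = -328/11
  (171/11, 62/11) → W = -233/11
  (19, 10/3) → W = -67/3

The binding constraints are -a + 4b = 7 and -8a - 12b = -192.
Solving simultaneously gives a = 171/11, b = 62/11.

a = 171/11, b = 62/11, maximum W = -233/11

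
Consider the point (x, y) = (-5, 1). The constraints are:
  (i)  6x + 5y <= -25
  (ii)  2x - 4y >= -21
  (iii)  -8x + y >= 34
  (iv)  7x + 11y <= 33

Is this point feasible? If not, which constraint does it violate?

feasible

(i): -25 ≤ -25 ✓
(ii): -14 ≥ -21 ✓
(iii): 41 ≥ 34 ✓
(iv): -24 ≤ 33 ✓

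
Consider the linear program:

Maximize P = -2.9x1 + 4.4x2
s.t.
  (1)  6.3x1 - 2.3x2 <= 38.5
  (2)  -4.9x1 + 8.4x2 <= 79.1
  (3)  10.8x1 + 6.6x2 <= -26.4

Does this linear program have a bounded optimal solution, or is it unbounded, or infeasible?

unbounded

From the feasible point (3223/1107, -1078/123), moving in the direction (-8.4, -4.9) keeps every constraint satisfied while P increases without bound.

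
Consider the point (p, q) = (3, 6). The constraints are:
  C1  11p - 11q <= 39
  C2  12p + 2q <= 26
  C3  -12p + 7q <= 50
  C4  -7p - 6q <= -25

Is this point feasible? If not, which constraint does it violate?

not feasible — violates C2

Constraint C2: 12p + 2q = 48, which is not ≤ 26. All other constraints are satisfied.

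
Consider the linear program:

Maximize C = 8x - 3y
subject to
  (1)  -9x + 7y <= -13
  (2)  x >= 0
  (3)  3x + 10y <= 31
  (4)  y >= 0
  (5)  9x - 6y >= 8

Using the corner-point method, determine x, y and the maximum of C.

Extreme points and C = 8x - 3y:
  (347/111, 80/37) → C = 2056/111
  (13/9, 0) → C = 104/9
  (31/3, 0) → C = 248/3

The binding constraints are 3x + 10y = 31 and y = 0.
Solving simultaneously gives x = 31/3, y = 0.

x = 31/3, y = 0, maximum C = 248/3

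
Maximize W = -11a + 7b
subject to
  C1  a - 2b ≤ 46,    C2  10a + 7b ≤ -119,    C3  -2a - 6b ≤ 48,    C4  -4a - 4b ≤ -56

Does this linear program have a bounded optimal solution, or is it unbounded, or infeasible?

From the feasible point (-217/3, 259/3), moving in the direction (-4, 4) keeps every constraint satisfied while W increases without bound.

unbounded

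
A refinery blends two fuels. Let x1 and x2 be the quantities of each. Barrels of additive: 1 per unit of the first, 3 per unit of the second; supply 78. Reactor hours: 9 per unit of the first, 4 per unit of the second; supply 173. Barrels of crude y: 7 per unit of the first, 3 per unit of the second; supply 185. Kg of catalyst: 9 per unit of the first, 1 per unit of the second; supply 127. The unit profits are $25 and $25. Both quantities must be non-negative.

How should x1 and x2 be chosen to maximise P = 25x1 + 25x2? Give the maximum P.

Feasible corners and P = 25x1 + 25x2:
  (0, 0) → P = 0
  (0, 26) → P = 650
  (127/9, 0) → P = 3175/9
  (9, 23) → P = 800
  (335/27, 46/3) → P = 18725/27

At the optimal vertex, x1 + 3x2 = 78 and 9x1 + 4x2 = 173.
Solving simultaneously gives x1 = 9, x2 = 23.

x1 = 9, x2 = 23, maximum P = 800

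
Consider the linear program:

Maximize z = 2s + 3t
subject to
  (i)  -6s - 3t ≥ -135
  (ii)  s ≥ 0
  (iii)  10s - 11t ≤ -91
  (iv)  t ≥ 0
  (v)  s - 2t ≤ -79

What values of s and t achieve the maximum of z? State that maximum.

Corner points and z = 2s + 3t:
  (0, 45) → z = 135
  (11/5, 203/5) → z = 631/5
  (0, 79/2) → z = 237/2

s = 0, t = 45, maximum z = 135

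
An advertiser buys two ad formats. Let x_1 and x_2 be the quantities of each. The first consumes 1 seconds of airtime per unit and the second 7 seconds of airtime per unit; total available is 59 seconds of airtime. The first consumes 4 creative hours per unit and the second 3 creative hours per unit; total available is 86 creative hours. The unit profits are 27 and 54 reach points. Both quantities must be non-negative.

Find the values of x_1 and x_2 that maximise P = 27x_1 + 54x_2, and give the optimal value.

x_1 = 17, x_2 = 6, maximum P = 783

Vertices and P = 27x_1 + 54x_2:
  (0, 0) → P = 0
  (0, 59/7) → P = 3186/7
  (43/2, 0) → P = 1161/2
  (17, 6) → P = 783

At the optimal vertex, x_1 + 7x_2 = 59 and 4x_1 + 3x_2 = 86.
Solving simultaneously gives x_1 = 17, x_2 = 6.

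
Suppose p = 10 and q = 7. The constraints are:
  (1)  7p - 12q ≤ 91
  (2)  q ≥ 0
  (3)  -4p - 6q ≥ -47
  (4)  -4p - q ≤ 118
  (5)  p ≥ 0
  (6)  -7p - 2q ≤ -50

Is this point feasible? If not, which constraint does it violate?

Constraint (3): -4p - 6q = -82, which is not ≥ -47. All other constraints are satisfied.

not feasible — violates (3)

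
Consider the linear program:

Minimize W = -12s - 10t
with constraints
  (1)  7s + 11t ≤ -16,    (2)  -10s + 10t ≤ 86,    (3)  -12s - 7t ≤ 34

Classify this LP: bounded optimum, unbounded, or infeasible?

From the feasible point (-262/83, 46/83), moving in the direction (11, -7) keeps every constraint satisfied while W decreases without bound.

unbounded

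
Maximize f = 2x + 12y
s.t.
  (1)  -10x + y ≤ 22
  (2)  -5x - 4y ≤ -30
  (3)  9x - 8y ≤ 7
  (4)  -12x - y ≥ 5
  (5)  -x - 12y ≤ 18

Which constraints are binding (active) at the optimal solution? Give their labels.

(1) and (4)

Feasible corners and f = 2x + 12y:
  (-58/45, 82/9) → f = 4804/45
  (-27/22, 107/11) → f = 1257/11
  (-50/43, 385/43) → f = 4520/43

The maximum is at (-27/22, 107/11). Substituting into each constraint, equality holds for (1) and (4); the remaining constraints have slack.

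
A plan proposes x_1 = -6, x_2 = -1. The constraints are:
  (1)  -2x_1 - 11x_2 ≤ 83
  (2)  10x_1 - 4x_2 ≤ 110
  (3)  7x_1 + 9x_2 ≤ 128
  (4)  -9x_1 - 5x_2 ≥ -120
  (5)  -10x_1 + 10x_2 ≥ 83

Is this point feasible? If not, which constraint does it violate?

Constraint (5): -10x_1 + 10x_2 = 50, which is not ≥ 83. All other constraints are satisfied.

not feasible — violates (5)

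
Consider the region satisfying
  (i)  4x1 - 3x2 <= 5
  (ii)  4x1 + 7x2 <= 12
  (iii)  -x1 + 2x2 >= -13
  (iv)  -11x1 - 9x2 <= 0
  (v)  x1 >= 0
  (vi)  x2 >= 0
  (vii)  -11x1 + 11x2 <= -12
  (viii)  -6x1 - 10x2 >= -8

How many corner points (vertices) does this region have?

4

Pairwise boundary intersections that survive every other constraint:
  (5/4, 0)
  (37/29, 1/29)
  (12/11, 0)
  (13/11, 1/11)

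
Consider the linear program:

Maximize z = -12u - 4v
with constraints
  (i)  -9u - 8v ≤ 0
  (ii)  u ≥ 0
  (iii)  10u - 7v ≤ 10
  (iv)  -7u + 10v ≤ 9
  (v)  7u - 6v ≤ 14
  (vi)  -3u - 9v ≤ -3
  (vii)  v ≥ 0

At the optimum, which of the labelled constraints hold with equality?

(ii) and (vi)

Corner points and z = -12u - 4v:
  (0, 9/10) → z = -18/5
  (0, 1/3) → z = -4/3
  (163/51, 160/51) → z = -2596/51
  (1, 0) → z = -12

The maximum is at (0, 1/3). Substituting into each constraint, equality holds for (ii) and (vi); the remaining constraints have slack.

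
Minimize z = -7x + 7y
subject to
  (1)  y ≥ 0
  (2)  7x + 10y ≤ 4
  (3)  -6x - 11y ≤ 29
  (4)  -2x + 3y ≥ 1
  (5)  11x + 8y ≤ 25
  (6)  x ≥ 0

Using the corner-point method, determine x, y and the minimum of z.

x = 2/41, y = 15/41, minimum z = 91/41

Vertices and z = -7x + 7y:
  (2/41, 15/41) → z = 91/41
  (0, 2/5) → z = 14/5
  (0, 1/3) → z = 7/3

The optimum lies where 7x + 10y = 4 and -2x + 3y = 1.
Solving simultaneously gives x = 2/41, y = 15/41.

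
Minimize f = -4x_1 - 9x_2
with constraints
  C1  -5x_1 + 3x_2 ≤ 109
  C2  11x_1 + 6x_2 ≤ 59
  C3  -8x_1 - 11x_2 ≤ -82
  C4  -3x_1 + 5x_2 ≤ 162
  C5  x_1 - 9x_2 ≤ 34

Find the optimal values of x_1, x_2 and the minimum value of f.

x_1 = -53/7, x_2 = 166/7, minimum f = -1282/7

Extreme points and f = -4x_1 - 9x_2:
  (-53/7, 166/7) → f = -1282/7
  (-953/79, 1282/79) → f = -7726/79
  (157/73, 430/73) → f = -4498/73

At the optimal vertex, -5x_1 + 3x_2 = 109 and 11x_1 + 6x_2 = 59.
Solving simultaneously gives x_1 = -53/7, x_2 = 166/7.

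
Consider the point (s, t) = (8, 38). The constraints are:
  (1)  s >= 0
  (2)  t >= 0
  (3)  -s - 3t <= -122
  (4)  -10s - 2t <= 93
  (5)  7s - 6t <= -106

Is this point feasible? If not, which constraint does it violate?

feasible

(1): 8 ≥ 0 ✓
(2): 38 ≥ 0 ✓
(3): -122 ≤ -122 ✓
(4): -156 ≤ 93 ✓
(5): -172 ≤ -106 ✓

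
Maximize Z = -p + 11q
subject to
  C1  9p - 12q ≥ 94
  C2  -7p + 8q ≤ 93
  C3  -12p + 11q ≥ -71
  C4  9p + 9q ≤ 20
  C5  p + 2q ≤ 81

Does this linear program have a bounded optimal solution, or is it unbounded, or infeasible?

bounded optimum

Extreme points and Z = -p + 11q:
  (-467/3, -1495/12) → Z = -4859/4
  (-182/45, -163/15) → Z = -5197/45
The feasible region has finitely many vertices and no improving ray; the maximum is -5197/45 at (-182/45, -163/15).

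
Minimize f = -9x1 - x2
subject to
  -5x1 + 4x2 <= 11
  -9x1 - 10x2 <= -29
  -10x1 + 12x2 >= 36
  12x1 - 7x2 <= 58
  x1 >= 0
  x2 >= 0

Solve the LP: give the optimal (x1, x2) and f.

x1 = 309/13, x2 = 422/13, minimum f = -3203/13

Vertices and f = -9x1 - x2:
  (3/5, 7/2) → f = -89/10
  (309/13, 422/13) → f = -3203/13
  (474/37, 506/37) → f = -4772/37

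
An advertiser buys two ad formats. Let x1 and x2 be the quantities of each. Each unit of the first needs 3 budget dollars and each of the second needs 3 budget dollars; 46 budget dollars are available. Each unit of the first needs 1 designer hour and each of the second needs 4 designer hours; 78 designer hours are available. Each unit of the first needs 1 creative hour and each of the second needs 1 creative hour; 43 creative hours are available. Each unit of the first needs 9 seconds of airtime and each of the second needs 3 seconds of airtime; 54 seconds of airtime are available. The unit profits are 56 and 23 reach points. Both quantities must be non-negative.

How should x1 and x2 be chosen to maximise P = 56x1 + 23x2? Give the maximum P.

x1 = 4/3, x2 = 14, maximum P = 1190/3

Vertices and P = 56x1 + 23x2:
  (0, 0) → P = 0
  (0, 46/3) → P = 1058/3
  (6, 0) → P = 336
  (4/3, 14) → P = 1190/3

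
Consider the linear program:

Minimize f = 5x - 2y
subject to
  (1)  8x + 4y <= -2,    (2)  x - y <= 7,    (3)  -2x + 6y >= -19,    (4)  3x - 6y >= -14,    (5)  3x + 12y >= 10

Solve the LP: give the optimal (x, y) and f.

x = -2, y = 4/3, minimum f = -38/3

Corner points and f = 5x - 2y:
  (-17/15, 53/30) → f = -46/5
  (-16/21, 43/42) → f = -41/7
  (-2, 4/3) → f = -38/3

At the optimal vertex, 3x - 6y = -14 and 3x + 12y = 10.
Solving simultaneously gives x = -2, y = 4/3.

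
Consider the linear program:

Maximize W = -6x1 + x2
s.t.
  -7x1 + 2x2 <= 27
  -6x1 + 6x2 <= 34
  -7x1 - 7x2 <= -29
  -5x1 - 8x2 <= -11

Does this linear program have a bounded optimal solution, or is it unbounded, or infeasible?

Corner points and W = -6x1 + x2:
  (-16/21, 103/21) → W = 199/21
  (155/21, -68/21) → W = -998/21
The feasible region has finitely many vertices and no improving ray; the maximum is 199/21 at (-16/21, 103/21).

bounded optimum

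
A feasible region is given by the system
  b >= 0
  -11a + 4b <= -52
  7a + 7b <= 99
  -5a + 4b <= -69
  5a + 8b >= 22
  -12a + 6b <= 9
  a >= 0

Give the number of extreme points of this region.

3

The feasible vertices (each the meet of two boundaries and inside every other half-plane) are:
  (99/7, 0)
  (69/5, 0)
  (293/21, 4/21)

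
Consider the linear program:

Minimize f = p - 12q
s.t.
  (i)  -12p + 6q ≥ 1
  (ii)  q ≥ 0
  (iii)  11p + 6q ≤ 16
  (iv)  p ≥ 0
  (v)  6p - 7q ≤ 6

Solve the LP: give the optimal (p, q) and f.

p = 0, q = 8/3, minimum f = -32

At the optimal vertex, 11p + 6q = 16 and p = 0.
Solving simultaneously gives p = 0, q = 8/3.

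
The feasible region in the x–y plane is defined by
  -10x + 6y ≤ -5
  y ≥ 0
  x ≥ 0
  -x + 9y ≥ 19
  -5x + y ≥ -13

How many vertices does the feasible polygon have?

3

Of the 10 pairwise boundary intersections, those satisfying every inequality are:
  (53/28, 65/28)
  (73/20, 21/4)
  (34/11, 27/11)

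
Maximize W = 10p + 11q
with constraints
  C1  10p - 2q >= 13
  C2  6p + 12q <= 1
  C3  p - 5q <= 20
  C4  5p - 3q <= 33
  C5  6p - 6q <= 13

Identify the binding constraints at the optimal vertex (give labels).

Extreme points and W = 10p + 11q:
  (79/66, -17/33) → W = 208/33
  (13/12, -13/12) → W = -13/12
  (3/2, -2/3) → W = 23/3

The maximum is at (3/2, -2/3). Substituting into each constraint, equality holds for C2 and C5; the remaining constraints have slack.

C2 and C5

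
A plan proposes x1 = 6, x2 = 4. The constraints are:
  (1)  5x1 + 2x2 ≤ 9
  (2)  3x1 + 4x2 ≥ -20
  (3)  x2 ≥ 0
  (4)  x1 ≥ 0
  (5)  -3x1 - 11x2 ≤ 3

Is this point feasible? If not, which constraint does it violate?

Constraint (1): 5x1 + 2x2 = 38, which is not ≤ 9. All other constraints are satisfied.

not feasible — violates (1)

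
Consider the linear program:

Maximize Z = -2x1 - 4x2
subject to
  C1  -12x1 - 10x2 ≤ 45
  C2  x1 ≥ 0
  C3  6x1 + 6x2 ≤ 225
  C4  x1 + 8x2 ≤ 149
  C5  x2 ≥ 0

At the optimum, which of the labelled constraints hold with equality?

Vertices and Z = -2x1 - 4x2:
  (0, 149/8) → Z = -149/2
  (0, 0) → Z = 0
  (151/7, 223/14) → Z = -748/7
  (75/2, 0) → Z = -75

The maximum is at (0, 0). Substituting into each constraint, equality holds for C2 and C5; the remaining constraints have slack.

C2 and C5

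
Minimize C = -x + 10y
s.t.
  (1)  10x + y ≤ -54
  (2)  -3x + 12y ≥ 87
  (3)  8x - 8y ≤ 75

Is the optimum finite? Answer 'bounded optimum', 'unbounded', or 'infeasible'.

From the feasible point (-245/41, 236/41), moving in the direction (-12, -3) keeps every constraint satisfied while C decreases without bound.

unbounded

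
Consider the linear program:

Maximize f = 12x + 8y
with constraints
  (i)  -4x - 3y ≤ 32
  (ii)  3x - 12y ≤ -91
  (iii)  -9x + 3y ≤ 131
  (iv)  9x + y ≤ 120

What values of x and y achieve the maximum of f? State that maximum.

Feasible corners and f = 12x + 8y:
  (-219/19, 268/57) → f = -5740/57
  (-163/13, 236/39) → f = -3980/39
  (1349/111, 393/37) → f = 8540/37
  (229/36, 251/4) → f = 1735/3

x = 229/36, y = 251/4, maximum f = 1735/3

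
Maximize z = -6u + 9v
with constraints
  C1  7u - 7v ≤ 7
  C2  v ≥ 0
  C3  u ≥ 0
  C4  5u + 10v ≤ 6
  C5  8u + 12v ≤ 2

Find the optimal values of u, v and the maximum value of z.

u = 0, v = 1/6, maximum z = 3/2

Corner points and z = -6u + 9v:
  (0, 0) → z = 0
  (1/4, 0) → z = -3/2
  (0, 1/6) → z = 3/2

The optimum lies where u = 0 and 8u + 12v = 2.
Solving simultaneously gives u = 0, v = 1/6.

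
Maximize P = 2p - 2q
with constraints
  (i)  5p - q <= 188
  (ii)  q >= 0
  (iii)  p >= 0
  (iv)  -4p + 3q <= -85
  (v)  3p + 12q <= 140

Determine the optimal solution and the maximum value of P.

p = 188/5, q = 0, maximum P = 376/5

Corner points and P = 2p - 2q:
  (188/5, 0) → P = 376/5
  (2396/63, 136/63) → P = 4520/63
  (85/4, 0) → P = 85/2
  (480/19, 305/57) → P = 2270/57

The binding constraints are 5p - q = 188 and q = 0.
Solving simultaneously gives p = 188/5, q = 0.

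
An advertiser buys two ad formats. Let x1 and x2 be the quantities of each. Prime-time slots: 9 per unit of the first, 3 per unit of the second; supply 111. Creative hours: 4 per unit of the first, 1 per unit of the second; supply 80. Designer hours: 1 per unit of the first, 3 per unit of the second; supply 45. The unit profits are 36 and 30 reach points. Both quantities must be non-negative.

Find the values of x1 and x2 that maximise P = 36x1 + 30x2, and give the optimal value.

Feasible corners and P = 36x1 + 30x2:
  (0, 0) → P = 0
  (0, 15) → P = 450
  (37/3, 0) → P = 444
  (33/4, 49/4) → P = 1329/2

The optimum lies where 9x1 + 3x2 = 111 and x1 + 3x2 = 45.
Solving simultaneously gives x1 = 33/4, x2 = 49/4.

x1 = 33/4, x2 = 49/4, maximum P = 1329/2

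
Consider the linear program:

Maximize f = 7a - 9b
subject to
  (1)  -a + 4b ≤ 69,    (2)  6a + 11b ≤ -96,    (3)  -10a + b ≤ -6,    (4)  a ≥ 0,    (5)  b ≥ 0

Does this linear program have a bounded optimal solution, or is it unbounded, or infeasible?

The boundaries -a + 4b = 69 and -10a + b = -6 meet at (31/13, 232/13), but that point violates 6a + 11b ≤ -96. Every candidate vertex is excluded by some other constraint, so the feasible region is empty.

infeasible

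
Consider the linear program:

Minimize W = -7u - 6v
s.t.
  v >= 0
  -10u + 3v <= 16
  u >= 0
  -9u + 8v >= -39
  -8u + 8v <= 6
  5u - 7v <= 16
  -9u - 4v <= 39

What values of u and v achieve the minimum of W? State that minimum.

Feasible corners and W = -7u - 6v:
  (0, 0) → W = 0
  (16/5, 0) → W = -112/5
  (0, 3/4) → W = -9/2
  (45, 183/4) → W = -1179/2
  (145/23, 51/23) → W = -1321/23

The binding constraints are -9u + 8v = -39 and -8u + 8v = 6.
Solving simultaneously gives u = 45, v = 183/4.

u = 45, v = 183/4, minimum W = -1179/2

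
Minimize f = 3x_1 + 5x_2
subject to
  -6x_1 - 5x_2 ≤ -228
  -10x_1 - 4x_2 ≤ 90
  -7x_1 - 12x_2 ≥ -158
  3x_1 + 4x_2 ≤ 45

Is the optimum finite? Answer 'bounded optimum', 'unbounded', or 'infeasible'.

From the feasible point (229/3, -46), moving in the direction (4, -3) keeps every constraint satisfied while f decreases without bound.

unbounded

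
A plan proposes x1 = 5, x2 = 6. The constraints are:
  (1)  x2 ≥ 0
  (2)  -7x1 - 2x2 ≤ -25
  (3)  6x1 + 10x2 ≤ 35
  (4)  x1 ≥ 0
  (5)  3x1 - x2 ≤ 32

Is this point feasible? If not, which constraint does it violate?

not feasible — violates (3)

Constraint (3): 6x1 + 10x2 = 90, which is not ≤ 35. All other constraints are satisfied.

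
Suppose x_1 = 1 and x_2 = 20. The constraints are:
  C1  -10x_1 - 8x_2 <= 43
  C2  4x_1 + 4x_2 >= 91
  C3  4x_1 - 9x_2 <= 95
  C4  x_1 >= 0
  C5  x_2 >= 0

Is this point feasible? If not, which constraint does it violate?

Constraint C2: 4x_1 + 4x_2 = 84, which is not ≥ 91. All other constraints are satisfied.

not feasible — violates C2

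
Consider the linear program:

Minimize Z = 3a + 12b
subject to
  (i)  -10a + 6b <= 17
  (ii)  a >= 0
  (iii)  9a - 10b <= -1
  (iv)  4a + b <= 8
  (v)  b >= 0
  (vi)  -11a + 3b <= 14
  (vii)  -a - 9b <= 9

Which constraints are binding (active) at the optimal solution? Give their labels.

Extreme points and Z = 3a + 12b:
  (0, 17/6) → Z = 34
  (31/34, 74/17) → Z = 1869/34
  (0, 1/10) → Z = 6/5
  (79/49, 76/49) → Z = 1149/49

The minimum is at (0, 1/10). Substituting into each constraint, equality holds for (ii) and (iii); the remaining constraints have slack.

(ii) and (iii)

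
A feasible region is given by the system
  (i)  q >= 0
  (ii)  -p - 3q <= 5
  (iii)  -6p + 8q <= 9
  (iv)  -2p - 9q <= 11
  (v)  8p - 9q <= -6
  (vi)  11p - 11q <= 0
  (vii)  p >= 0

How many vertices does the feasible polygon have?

The feasible vertices (each the meet of two boundaries and inside every other half-plane) are:
  (33/10, 18/5)
  (0, 9/8)
  (0, 2/3)

3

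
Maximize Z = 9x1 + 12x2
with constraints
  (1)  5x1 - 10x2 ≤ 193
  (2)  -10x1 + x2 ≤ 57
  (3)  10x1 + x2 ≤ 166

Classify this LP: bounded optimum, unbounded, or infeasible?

Extreme points and Z = 9x1 + 12x2:
  (-763/95, -443/19) → Z = -33447/95
  (1853/105, -220/21) → Z = 1159/35
  (109/20, 223/2) → Z = 27741/20
The feasible region has finitely many vertices and no improving ray; the maximum is 27741/20 at (109/20, 223/2).

bounded optimum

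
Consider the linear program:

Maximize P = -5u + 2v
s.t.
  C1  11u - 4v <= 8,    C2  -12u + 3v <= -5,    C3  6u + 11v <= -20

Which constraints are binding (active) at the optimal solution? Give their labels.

Corner points and P = -5u + 2v:
  (-4/15, -41/15) → P = -62/15
  (8/145, -268/145) → P = -576/145
  (-1/30, -9/5) → P = -103/30

The maximum is at (-1/30, -9/5). Substituting into each constraint, equality holds for C2 and C3; the remaining constraints have slack.

C2 and C3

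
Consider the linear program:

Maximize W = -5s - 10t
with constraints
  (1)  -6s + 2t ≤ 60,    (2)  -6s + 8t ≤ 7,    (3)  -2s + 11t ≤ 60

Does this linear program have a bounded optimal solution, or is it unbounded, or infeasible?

From the feasible point (-233/18, -53/6), moving in the direction (-2, -6) keeps every constraint satisfied while W increases without bound.

unbounded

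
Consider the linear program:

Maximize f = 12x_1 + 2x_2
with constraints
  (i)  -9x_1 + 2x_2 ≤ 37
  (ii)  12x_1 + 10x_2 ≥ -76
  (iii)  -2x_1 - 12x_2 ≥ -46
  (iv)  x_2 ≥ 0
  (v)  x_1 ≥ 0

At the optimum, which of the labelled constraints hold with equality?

Feasible corners and f = 12x_1 + 2x_2:
  (23, 0) → f = 276
  (0, 23/6) → f = 23/3
  (0, 0) → f = 0

The maximum is at (23, 0). Substituting into each constraint, equality holds for (iii) and (iv); the remaining constraints have slack.

(iii) and (iv)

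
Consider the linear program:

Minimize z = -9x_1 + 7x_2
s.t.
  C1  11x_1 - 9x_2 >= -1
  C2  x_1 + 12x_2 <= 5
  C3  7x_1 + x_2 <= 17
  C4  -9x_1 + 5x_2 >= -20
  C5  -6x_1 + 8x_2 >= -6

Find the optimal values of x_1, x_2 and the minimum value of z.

x_1 = 7/5, x_2 = 3/10, minimum z = -21/2

Feasible corners and z = -9x_1 + 7x_2:
  (11/47, 56/141) → z = 95/141
  (-31/17, -36/17) → z = 27/17
  (7/5, 3/10) → z = -21/2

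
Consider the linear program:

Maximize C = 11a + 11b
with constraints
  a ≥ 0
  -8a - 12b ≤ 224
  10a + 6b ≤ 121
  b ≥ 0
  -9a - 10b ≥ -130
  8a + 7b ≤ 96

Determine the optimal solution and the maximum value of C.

a = 50/17, b = 176/17, maximum C = 2486/17

Corner points and C = 11a + 11b:
  (0, 0) → C = 0
  (0, 13) → C = 143
  (12, 0) → C = 132
  (50/17, 176/17) → C = 2486/17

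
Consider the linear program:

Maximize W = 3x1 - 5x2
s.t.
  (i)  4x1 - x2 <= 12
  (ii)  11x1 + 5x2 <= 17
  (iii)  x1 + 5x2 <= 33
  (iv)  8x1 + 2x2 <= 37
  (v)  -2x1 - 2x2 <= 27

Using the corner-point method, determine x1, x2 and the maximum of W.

x1 = -3/10, x2 = -66/5, maximum W = 651/10

Feasible corners and W = 3x1 - 5x2:
  (77/31, -64/31) → W = 551/31
  (-3/10, -66/5) → W = 651/10
  (-8/5, 173/25) → W = -197/5
  (-201/8, 93/8) → W = -267/2

The binding constraints are 4x1 - x2 = 12 and -2x1 - 2x2 = 27.
Solving simultaneously gives x1 = -3/10, x2 = -66/5.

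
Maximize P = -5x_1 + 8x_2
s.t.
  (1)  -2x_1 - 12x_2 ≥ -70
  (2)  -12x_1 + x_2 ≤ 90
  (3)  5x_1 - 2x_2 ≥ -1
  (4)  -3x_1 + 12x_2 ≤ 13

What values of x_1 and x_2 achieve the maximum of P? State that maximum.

The feasible region is unbounded (it extends along (-1, -12), (6, -1)), but P strictly decreases along every unbounded feasible direction, so there is no improving ray and the maximum is attained at a vertex.

The optimum lies where 5x_1 - 2x_2 = -1 and -3x_1 + 12x_2 = 13.
Solving simultaneously gives x_1 = 7/27, x_2 = 31/27.

x_1 = 7/27, x_2 = 31/27, maximum P = 71/9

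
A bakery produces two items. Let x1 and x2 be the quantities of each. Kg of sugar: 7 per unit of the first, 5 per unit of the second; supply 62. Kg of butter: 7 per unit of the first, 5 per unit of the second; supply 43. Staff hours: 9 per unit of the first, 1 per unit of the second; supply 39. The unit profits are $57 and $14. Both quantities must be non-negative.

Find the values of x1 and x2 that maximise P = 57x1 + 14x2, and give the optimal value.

Vertices and P = 57x1 + 14x2:
  (0, 0) → P = 0
  (0, 43/5) → P = 602/5
  (13/3, 0) → P = 247
  (4, 3) → P = 270

The binding constraints are 7x1 + 5x2 = 43 and 9x1 + x2 = 39.
Solving simultaneously gives x1 = 4, x2 = 3.

x1 = 4, x2 = 3, maximum P = 270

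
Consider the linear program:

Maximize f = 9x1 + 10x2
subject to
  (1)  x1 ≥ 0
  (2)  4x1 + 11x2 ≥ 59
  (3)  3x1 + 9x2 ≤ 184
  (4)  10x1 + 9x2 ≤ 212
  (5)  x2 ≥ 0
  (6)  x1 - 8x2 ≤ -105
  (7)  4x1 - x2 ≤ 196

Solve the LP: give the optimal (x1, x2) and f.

Feasible corners and f = 9x1 + 10x2:
  (0, 184/9) → f = 1840/9
  (0, 105/8) → f = 525/4
  (4, 172/9) → f = 2044/9
  (751/89, 1262/89) → f = 19379/89

The optimum lies where 3x1 + 9x2 = 184 and 10x1 + 9x2 = 212.
Solving simultaneously gives x1 = 4, x2 = 172/9.

x1 = 4, x2 = 172/9, maximum f = 2044/9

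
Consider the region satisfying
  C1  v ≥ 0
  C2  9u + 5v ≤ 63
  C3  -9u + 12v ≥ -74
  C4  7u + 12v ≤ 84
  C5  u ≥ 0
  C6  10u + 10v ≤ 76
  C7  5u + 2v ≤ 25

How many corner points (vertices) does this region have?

Intersecting each pair of boundary lines and keeping only the points that satisfy every inequality leaves:
  (0, 0)
  (5, 0)
  (0, 7)
  (36/25, 154/25)
  (49/15, 13/3)

5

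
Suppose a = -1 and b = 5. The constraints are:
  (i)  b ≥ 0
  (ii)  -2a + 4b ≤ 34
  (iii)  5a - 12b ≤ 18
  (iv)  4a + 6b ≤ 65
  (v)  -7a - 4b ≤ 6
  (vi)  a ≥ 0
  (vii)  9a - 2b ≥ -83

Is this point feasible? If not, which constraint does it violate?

Constraint (vi): a = -1, which is not ≥ 0. All other constraints are satisfied.

not feasible — violates (vi)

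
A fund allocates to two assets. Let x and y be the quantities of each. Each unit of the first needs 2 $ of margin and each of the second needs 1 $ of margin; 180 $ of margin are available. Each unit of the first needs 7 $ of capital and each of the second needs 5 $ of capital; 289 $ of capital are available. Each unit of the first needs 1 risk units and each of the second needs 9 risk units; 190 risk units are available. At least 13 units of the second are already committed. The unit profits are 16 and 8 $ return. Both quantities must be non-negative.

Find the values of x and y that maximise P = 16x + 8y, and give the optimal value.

Corner points and P = 16x + 8y:
  (0, 190/9) → P = 1520/9
  (0, 13) → P = 104
  (1651/58, 1041/58) → P = 17372/29
  (32, 13) → P = 616

The optimum lies where 7x + 5y = 289 and y = 13.
Solving simultaneously gives x = 32, y = 13.

x = 32, y = 13, maximum P = 616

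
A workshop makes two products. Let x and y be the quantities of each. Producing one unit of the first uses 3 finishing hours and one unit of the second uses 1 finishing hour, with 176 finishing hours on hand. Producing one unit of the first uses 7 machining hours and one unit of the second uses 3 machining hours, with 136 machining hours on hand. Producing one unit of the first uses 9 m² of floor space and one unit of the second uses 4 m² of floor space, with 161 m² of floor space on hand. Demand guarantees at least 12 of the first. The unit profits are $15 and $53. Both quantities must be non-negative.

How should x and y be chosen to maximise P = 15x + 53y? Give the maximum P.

x = 12, y = 53/4, maximum P = 3529/4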